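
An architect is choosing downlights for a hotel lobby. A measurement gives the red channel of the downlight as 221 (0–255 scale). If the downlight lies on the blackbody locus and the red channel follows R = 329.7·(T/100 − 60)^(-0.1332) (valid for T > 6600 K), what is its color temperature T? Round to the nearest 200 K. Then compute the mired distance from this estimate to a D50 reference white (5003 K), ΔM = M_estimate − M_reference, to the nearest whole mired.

-75 mireds

(t − 60)^(-0.1332) = 221/329.7 = 0.67031.
t − 60 = 0.67031^(1/-0.1332) = 0.67031^(-7.508) = 20.149, so t = 80.149.
T = 100·t = 8015 K → 8000 K to the nearest 200 K.
M_estimate = 10⁶/8000 = 125.00; M_reference = 10⁶/5003 = 199.88.
ΔM = 125.00 − 199.88 = -74.88 → -75 mireds.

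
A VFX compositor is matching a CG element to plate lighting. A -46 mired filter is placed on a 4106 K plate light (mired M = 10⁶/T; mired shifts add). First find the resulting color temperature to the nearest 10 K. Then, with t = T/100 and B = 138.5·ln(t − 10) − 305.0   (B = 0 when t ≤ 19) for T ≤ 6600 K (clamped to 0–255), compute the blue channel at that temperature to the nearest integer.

208

M_in = 10⁶/4106 = 243.55; M_out = 243.55 + (-46) = 197.55.
T_out = 10⁶/197.55 = 5062.1 K → 5060 K; t = 50.6.
B = 138.5·ln(50.6 − 10) − 305.0 = 138.5·ln 40.6 − 305.0 = 138.5·3.7038 − 305.0 = 207.972.
Rounded: 208.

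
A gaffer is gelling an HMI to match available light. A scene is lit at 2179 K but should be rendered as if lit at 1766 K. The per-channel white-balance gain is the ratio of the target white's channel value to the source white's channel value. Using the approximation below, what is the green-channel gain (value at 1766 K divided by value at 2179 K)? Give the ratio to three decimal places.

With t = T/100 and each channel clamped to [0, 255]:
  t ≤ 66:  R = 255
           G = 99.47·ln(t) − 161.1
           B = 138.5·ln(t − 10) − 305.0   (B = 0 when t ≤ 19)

At 2179 K (t = 21.79):
  G = 99.47·ln 21.79 − 161.1 = 99.47·3.0815 − 161.1 = 145.412.
At 1766 K (t = 17.66):
  G = 99.47·ln 17.66 − 161.1 = 99.47·2.8713 − 161.1 = 124.508.
Gain = 124.508 / 145.412 = 0.8562 → 0.856.

0.856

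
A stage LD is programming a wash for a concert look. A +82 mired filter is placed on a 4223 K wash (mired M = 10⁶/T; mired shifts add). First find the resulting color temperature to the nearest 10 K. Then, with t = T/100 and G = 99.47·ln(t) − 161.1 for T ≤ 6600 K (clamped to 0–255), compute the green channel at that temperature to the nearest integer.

182

M_in = 10⁶/4223 = 236.80; M_out = 236.80 + (+82) = 318.80.
T_out = 10⁶/318.80 = 3136.8 K → 3140 K; t = 31.4.
G = 99.47·ln 31.4 − 161.1 = 99.47·3.4468 − 161.1 = 181.754.
Rounded: 182.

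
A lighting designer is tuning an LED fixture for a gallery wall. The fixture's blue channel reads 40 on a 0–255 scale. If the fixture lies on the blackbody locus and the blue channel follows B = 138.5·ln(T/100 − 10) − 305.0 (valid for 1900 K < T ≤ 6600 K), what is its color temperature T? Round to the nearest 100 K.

2200 K

ln(t − 10) = (40 + 305.0) / 138.5 = 2.4910.
t − 10 = e^2.4910 = 12.073, so t = 22.073.
T = 100·t = 2207 K → 2200 K to the nearest 100 K.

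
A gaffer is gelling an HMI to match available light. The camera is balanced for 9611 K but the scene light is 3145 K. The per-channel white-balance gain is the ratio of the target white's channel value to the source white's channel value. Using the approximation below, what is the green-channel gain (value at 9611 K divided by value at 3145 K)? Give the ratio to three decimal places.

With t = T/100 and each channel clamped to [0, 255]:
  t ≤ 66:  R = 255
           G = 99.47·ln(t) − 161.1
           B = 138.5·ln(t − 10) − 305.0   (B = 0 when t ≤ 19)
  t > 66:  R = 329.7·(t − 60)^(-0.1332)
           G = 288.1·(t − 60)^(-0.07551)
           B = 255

1.208

At 3145 K (t = 31.45):
  G = 99.47·ln 31.45 − 161.1 = 99.47·3.4484 − 161.1 = 181.912.
At 9611 K (t = 96.11):
  G = 288.1·(96.11 − 60)^(-0.07551) = 288.1·36.11^(-0.07551) = 288.1·0.76275 = 219.749.
Gain = 219.749 / 181.912 = 1.2080 → 1.208.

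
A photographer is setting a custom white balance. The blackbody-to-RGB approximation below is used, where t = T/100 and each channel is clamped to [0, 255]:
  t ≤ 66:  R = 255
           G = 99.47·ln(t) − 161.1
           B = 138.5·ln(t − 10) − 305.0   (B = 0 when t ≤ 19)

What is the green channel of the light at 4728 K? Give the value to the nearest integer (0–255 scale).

t = 4728/100 = 47.28; the t ≤ 66 branch applies.
G = 99.47·ln 47.28 − 161.1 = 99.47·3.8561 − 161.1 = 222.465.
Rounded: 222.

222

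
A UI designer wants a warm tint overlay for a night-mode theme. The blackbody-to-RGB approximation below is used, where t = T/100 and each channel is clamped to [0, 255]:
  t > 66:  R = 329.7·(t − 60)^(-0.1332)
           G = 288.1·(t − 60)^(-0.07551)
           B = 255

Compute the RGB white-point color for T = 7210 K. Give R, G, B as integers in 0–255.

R=237, G=239, B=255

t = 7210/100 = 72.1; the t > 66 branch applies.
R = 329.7·(72.1 − 60)^(-0.1332) = 329.7·12.1^(-0.1332) = 329.7·0.71742 = 236.533.
G = 288.1·(72.1 − 60)^(-0.07551) = 288.1·12.1^(-0.07551) = 288.1·0.82840 = 238.661.
B = 255 by definition for t > 66.
Rounded: (237, 239, 255).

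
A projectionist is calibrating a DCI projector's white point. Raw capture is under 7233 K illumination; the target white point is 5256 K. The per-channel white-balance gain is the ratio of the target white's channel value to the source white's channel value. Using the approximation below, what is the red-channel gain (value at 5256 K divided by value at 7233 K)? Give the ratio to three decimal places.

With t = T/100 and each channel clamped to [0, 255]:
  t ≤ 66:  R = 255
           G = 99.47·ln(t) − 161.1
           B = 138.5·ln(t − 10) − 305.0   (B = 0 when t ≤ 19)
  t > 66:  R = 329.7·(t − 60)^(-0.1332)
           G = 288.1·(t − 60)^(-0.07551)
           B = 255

At 7233 K (t = 72.33):
  R = 329.7·(72.33 − 60)^(-0.1332) = 329.7·12.33^(-0.1332) = 329.7·0.71562 = 235.941.
At 5256 K (t = 52.56):
  R = 255 by definition for t ≤ 66.
Gain = 255.000 / 235.941 = 1.0808 → 1.081.

1.081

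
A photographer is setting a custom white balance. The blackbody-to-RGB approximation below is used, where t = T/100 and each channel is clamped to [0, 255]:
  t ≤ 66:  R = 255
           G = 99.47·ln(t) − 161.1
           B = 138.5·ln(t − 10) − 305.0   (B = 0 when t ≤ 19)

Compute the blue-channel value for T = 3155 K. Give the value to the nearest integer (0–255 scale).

t = 3155/100 = 31.55; the t ≤ 66 branch applies.
B = 138.5·ln(31.55 − 10) − 305.0 = 138.5·ln 21.55 − 305.0 = 138.5·3.0704 − 305.0 = 120.247.
Rounded: 120.

120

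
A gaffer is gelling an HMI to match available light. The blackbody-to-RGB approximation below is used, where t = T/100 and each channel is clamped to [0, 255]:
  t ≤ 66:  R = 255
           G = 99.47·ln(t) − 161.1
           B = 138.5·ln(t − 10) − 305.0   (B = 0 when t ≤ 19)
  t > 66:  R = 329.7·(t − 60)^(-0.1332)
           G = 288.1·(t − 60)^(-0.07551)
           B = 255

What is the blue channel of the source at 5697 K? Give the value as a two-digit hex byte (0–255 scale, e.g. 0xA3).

t = 5697/100 = 56.97; the t ≤ 66 branch applies.
B = 138.5·ln(56.97 − 10) − 305.0 = 138.5·ln 46.97 − 305.0 = 138.5·3.8495 − 305.0 = 228.157.
Rounded: 228; in hex, 0xE4.

0xE4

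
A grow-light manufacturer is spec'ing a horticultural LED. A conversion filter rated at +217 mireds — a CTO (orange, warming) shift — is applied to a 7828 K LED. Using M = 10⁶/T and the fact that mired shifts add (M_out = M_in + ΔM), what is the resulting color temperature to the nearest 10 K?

2900 K

M_in = 10⁶/7828 = 127.75 mireds.
M_out = 127.75 + (+217) = 344.75 mireds.
T_out = 10⁶/344.75 = 2900.7 K → 2900 K.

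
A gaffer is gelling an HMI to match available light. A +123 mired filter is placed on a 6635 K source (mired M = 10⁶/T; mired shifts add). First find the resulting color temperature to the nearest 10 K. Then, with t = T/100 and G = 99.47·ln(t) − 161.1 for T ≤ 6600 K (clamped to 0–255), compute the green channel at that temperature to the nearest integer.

197

M_in = 10⁶/6635 = 150.72; M_out = 150.72 + (+123) = 273.72.
T_out = 10⁶/273.72 = 3653.4 K → 3650 K; t = 36.5.
G = 99.47·ln 36.5 − 161.1 = 99.47·3.5973 − 161.1 = 196.725.
Rounded: 197.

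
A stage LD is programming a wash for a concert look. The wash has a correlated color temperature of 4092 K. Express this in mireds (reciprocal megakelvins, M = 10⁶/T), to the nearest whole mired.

M = 10⁶ / 4092 = 244.379 → 244 mireds.

244 mireds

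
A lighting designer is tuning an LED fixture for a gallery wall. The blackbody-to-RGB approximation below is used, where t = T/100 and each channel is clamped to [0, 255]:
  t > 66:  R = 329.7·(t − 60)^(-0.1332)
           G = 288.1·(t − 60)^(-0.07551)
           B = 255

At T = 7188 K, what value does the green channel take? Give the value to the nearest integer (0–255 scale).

t = 7188/100 = 71.88; the t > 66 branch applies.
G = 288.1·(71.88 − 60)^(-0.07551) = 288.1·11.88^(-0.07551) = 288.1·0.82955 = 238.992.
Rounded: 239.

239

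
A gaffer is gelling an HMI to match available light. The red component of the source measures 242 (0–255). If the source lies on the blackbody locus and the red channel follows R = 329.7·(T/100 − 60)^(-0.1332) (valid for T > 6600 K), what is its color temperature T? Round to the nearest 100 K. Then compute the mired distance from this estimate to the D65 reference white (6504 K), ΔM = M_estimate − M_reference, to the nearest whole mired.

(t − 60)^(-0.1332) = 242/329.7 = 0.73400.
t − 60 = 0.73400^(1/-0.1332) = 0.73400^(-7.508) = 10.193, so t = 70.193.
T = 100·t = 7019 K → 7000 K to the nearest 100 K.
M_estimate = 10⁶/7000 = 142.86; M_reference = 10⁶/6504 = 153.75.
ΔM = 142.86 − 153.75 = -10.89 → -11 mireds.

-11 mireds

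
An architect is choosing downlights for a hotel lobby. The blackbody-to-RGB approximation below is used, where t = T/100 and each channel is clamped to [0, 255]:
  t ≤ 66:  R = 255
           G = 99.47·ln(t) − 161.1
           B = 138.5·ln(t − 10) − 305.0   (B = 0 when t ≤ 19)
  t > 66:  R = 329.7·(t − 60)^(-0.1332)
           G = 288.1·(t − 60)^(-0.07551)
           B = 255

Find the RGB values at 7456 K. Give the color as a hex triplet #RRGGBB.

#E7EBFF

t = 7456/100 = 74.56; the t > 66 branch applies.
R = 329.7·(74.56 − 60)^(-0.1332) = 329.7·14.56^(-0.1332) = 329.7·0.69995 = 230.773.
G = 288.1·(74.56 − 60)^(-0.07551) = 288.1·14.56^(-0.07551) = 288.1·0.81690 = 235.349.
B = 255 by definition for t > 66.
Rounded: (231, 235, 255).
In hex: #E7EBFF.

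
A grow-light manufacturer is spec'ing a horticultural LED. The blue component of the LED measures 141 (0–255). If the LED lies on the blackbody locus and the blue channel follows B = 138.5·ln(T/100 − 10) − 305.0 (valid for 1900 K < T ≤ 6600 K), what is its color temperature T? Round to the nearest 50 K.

3500 K

ln(t − 10) = (141 + 305.0) / 138.5 = 3.2202.
t − 10 = e^3.2202 = 25.034, so t = 35.034.
T = 100·t = 3503 K → 3500 K to the nearest 50 K.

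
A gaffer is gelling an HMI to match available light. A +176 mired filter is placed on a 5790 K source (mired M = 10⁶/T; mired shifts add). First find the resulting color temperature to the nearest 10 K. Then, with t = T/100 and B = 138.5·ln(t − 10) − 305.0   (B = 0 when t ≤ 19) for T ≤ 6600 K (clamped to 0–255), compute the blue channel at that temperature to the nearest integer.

M_in = 10⁶/5790 = 172.71; M_out = 172.71 + (+176) = 348.71.
T_out = 10⁶/348.71 = 2867.7 K → 2870 K; t = 28.7.
B = 138.5·ln(28.7 − 10) − 305.0 = 138.5·ln 18.7 − 305.0 = 138.5·2.9285 − 305.0 = 100.601.
Rounded: 101.

101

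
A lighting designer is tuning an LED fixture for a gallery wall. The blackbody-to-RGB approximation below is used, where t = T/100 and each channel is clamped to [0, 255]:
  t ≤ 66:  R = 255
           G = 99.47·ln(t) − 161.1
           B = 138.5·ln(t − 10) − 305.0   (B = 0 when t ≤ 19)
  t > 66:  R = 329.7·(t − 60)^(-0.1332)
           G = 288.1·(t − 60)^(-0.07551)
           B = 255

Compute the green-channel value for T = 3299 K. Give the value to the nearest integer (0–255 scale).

187

t = 3299/100 = 32.99; the t ≤ 66 branch applies.
G = 99.47·ln 32.99 − 161.1 = 99.47·3.4962 − 161.1 = 186.667.
Rounded: 187.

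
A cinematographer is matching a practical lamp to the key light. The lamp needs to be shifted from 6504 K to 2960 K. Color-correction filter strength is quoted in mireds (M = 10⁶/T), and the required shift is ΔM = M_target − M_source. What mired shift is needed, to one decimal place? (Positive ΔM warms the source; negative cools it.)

+184.1 mireds

M_source = 10⁶/6504 = 153.752; M_target = 10⁶/2960 = 337.838.
ΔM = 337.838 − 153.752 = 184.086 → +184.1 mireds, a warming shift.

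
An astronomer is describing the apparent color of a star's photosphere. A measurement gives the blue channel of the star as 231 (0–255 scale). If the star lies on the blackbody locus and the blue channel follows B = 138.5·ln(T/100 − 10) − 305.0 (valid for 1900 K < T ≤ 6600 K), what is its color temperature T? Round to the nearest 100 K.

5800 K

ln(t − 10) = (231 + 305.0) / 138.5 = 3.8700.
t − 10 = e^3.8700 = 47.944, so t = 57.944.
T = 100·t = 5794 K → 5800 K to the nearest 100 K.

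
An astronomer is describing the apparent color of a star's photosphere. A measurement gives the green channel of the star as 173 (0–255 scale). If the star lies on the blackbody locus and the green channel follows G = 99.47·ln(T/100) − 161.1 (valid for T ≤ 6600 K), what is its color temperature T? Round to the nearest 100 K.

2900 K

ln t = (173 + 161.1) / 99.47 = 3.3588.
t = e^3.3588 = 28.755.
T = 100·t = 2875 K → 2900 K to the nearest 100 K.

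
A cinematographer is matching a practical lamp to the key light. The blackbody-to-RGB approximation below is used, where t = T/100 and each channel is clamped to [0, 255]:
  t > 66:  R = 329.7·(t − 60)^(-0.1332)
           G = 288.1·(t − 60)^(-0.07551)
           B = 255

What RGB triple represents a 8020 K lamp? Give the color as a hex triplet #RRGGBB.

t = 8020/100 = 80.2; the t > 66 branch applies.
R = 329.7·(80.2 − 60)^(-0.1332) = 329.7·20.2^(-0.1332) = 329.7·0.67008 = 220.926.
G = 288.1·(80.2 − 60)^(-0.07551) = 288.1·20.2^(-0.07551) = 288.1·0.79695 = 229.602.
B = 255 by definition for t > 66.
Rounded: (221, 230, 255).
In hex: #DDE6FF.

#DDE6FF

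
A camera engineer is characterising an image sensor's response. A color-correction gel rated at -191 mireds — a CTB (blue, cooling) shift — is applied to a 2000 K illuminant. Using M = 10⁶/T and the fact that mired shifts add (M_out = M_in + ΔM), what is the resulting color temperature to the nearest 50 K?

M_in = 10⁶/2000 = 500.00 mireds.
M_out = 500.00 + (-191) = 309.00 mireds.
T_out = 10⁶/309.00 = 3236.2 K → 3250 K.

3250 K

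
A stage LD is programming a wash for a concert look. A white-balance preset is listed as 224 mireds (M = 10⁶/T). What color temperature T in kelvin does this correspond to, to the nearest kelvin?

4464 K

T = 10⁶ / 224 = 4464.29 K → 4464 K.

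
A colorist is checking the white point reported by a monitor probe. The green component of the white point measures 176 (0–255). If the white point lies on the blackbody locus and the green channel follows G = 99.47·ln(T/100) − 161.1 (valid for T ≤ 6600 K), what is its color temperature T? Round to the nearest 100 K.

3000 K

ln t = (176 + 161.1) / 99.47 = 3.3890.
t = e^3.3890 = 29.635.
T = 100·t = 2964 K → 3000 K to the nearest 100 K.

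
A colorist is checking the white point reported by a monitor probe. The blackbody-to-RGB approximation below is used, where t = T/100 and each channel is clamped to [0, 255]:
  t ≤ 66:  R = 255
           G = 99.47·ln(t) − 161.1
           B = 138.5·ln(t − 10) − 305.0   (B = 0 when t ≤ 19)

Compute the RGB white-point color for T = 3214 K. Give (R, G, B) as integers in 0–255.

t = 3214/100 = 32.14; the t ≤ 66 branch applies.
R = 255 by definition for t ≤ 66.
G = 99.47·ln 32.14 − 161.1 = 99.47·3.4701 − 161.1 = 184.071.
B = 138.5·ln(32.14 − 10) − 305.0 = 138.5·ln 22.14 − 305.0 = 138.5·3.0974 − 305.0 = 123.988.
Rounded: (255, 184, 124).

(255, 184, 124)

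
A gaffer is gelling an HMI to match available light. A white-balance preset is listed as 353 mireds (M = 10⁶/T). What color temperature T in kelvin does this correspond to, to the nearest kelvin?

T = 10⁶ / 353 = 2832.86 K → 2833 K.

2833 K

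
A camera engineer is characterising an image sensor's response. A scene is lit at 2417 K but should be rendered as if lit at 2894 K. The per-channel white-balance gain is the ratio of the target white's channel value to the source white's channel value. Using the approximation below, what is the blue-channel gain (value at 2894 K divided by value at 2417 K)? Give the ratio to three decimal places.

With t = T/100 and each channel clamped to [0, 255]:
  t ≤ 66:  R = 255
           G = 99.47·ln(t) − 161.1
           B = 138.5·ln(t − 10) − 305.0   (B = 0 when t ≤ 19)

At 2417 K (t = 24.17):
  B = 138.5·ln(24.17 − 10) − 305.0 = 138.5·ln 14.17 − 305.0 = 138.5·2.6511 − 305.0 = 62.181.
At 2894 K (t = 28.94):
  B = 138.5·ln(28.94 − 10) − 305.0 = 138.5·ln 18.94 − 305.0 = 138.5·2.9413 − 305.0 = 102.367.
Gain = 102.367 / 62.181 = 1.6463 → 1.646.

1.646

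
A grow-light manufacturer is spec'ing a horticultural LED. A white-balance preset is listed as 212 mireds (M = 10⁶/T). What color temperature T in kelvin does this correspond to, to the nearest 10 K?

T = 10⁶ / 212 = 4716.98 K → 4720 K.

4720 K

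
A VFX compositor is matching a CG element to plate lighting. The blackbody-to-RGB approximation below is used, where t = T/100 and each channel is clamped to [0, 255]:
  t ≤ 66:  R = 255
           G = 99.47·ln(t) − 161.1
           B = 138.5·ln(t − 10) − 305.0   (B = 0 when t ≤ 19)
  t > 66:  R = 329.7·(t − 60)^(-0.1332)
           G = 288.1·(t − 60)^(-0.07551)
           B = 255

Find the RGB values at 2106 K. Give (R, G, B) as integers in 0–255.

t = 2106/100 = 21.06; the t ≤ 66 branch applies.
R = 255 by definition for t ≤ 66.
G = 99.47·ln 21.06 − 161.1 = 99.47·3.0474 − 161.1 = 142.022.
B = 138.5·ln(21.06 − 10) − 305.0 = 138.5·ln 11.06 − 305.0 = 138.5·2.4033 − 305.0 = 27.862.
Rounded: (255, 142, 28).

(255, 142, 28)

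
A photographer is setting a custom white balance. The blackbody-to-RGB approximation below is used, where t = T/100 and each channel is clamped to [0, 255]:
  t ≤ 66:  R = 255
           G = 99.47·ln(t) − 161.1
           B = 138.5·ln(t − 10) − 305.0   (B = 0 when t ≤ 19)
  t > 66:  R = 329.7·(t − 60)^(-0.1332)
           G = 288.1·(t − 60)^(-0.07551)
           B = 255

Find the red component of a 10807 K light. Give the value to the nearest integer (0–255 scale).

t = 10807/100 = 108.07; the t > 66 branch applies.
R = 329.7·(108.07 − 60)^(-0.1332) = 329.7·48.07^(-0.1332) = 329.7·0.59700 = 196.831.
Rounded: 197.

197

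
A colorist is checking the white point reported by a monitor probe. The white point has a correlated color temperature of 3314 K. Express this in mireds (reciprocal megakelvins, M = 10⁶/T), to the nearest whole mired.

M = 10⁶ / 3314 = 301.750 → 302 mireds.

302 mireds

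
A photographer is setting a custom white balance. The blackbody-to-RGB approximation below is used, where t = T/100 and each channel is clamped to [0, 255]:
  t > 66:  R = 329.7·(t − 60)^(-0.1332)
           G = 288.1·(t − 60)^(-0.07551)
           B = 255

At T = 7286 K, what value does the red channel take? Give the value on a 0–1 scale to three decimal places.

0.920

t = 7286/100 = 72.86; the t > 66 branch applies.
R = 329.7·(72.86 − 60)^(-0.1332) = 329.7·12.86^(-0.1332) = 329.7·0.71162 = 234.622.
On a 0–1 scale: 234.622/255 = 0.9201 → 0.920.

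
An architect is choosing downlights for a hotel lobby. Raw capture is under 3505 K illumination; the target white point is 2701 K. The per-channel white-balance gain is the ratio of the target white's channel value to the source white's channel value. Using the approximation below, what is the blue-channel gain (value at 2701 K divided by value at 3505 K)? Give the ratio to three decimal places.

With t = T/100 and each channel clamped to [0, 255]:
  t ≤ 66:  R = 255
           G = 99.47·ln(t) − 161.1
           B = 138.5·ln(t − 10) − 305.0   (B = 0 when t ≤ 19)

At 3505 K (t = 35.05):
  B = 138.5·ln(35.05 − 10) − 305.0 = 138.5·ln 25.05 − 305.0 = 138.5·3.2209 − 305.0 = 141.091.
At 2701 K (t = 27.01):
  B = 138.5·ln(27.01 − 10) − 305.0 = 138.5·ln 17.01 − 305.0 = 138.5·2.8338 − 305.0 = 87.481.
Gain = 87.481 / 141.091 = 0.6200 → 0.620.

0.620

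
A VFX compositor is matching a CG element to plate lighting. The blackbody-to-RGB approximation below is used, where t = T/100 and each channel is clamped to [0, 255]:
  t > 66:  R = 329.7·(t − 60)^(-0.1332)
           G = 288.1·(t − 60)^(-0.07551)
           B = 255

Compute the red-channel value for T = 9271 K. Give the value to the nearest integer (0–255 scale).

t = 9271/100 = 92.71; the t > 66 branch applies.
R = 329.7·(92.71 − 60)^(-0.1332) = 329.7·32.71^(-0.1332) = 329.7·0.62841 = 207.187.
Rounded: 207.

207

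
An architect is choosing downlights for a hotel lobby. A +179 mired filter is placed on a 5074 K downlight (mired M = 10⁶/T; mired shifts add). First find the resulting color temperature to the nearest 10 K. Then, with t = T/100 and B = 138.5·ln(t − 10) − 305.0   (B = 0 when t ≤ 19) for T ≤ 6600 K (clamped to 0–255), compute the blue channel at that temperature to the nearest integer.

84

M_in = 10⁶/5074 = 197.08; M_out = 197.08 + (+179) = 376.08.
T_out = 10⁶/376.08 = 2659.0 K → 2660 K; t = 26.6.
B = 138.5·ln(26.6 − 10) − 305.0 = 138.5·ln 16.6 − 305.0 = 138.5·2.8094 − 305.0 = 84.102.
Rounded: 84.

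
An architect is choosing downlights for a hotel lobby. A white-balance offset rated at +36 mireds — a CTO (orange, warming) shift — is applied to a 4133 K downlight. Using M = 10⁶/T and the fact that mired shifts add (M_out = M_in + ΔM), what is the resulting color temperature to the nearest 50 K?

M_in = 10⁶/4133 = 241.95 mireds.
M_out = 241.95 + (+36) = 277.95 mireds.
T_out = 10⁶/277.95 = 3597.7 K → 3600 K.

3600 K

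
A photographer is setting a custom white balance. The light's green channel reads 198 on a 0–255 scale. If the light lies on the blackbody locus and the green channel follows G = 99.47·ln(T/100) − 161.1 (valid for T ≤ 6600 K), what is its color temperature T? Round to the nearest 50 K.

3700 K

ln t = (198 + 161.1) / 99.47 = 3.6101.
t = e^3.6101 = 36.971.
T = 100·t = 3697 K → 3700 K to the nearest 50 K.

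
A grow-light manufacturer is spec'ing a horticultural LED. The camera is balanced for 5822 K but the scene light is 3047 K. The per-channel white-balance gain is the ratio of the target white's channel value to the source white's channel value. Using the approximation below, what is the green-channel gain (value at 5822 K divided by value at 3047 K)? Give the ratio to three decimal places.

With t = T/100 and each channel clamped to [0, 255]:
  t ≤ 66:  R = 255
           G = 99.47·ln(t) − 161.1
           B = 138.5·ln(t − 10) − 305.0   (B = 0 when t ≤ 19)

1.360

At 3047 K (t = 30.47):
  G = 99.47·ln 30.47 − 161.1 = 99.47·3.4167 − 161.1 = 178.763.
At 5822 K (t = 58.22):
  G = 99.47·ln 58.22 − 161.1 = 99.47·4.0642 − 161.1 = 243.169.
Gain = 243.169 / 178.763 = 1.3603 → 1.360.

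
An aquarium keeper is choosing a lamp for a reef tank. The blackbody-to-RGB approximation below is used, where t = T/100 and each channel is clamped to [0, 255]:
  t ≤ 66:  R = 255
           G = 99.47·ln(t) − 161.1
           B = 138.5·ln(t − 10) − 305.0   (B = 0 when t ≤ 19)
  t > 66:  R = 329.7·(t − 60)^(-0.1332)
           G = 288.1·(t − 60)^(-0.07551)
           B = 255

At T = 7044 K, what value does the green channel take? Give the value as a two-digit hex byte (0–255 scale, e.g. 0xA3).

0xF1

t = 7044/100 = 70.44; the t > 66 branch applies.
G = 288.1·(70.44 − 60)^(-0.07551) = 288.1·10.44^(-0.07551) = 288.1·0.83768 = 241.335.
Rounded: 241; in hex, 0xF1.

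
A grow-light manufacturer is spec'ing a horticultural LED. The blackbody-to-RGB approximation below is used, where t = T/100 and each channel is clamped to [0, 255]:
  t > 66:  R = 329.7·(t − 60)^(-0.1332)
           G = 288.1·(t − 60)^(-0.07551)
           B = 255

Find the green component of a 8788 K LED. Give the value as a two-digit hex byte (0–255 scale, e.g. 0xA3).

t = 8788/100 = 87.88; the t > 66 branch applies.
G = 288.1·(87.88 − 60)^(-0.07551) = 288.1·27.88^(-0.07551) = 288.1·0.77780 = 224.083.
Rounded: 224; in hex, 0xE0.

0xE0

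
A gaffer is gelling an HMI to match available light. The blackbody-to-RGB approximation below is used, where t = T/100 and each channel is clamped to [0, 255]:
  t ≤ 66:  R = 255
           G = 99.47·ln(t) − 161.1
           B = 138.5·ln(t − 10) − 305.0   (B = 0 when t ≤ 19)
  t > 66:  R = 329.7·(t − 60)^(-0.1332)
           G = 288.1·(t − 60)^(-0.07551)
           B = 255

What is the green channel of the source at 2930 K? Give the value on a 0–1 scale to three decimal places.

t = 2930/100 = 29.3; the t ≤ 66 branch applies.
G = 99.47·ln 29.3 − 161.1 = 99.47·3.3776 − 161.1 = 174.869.
On a 0–1 scale: 174.869/255 = 0.6858 → 0.686.

0.686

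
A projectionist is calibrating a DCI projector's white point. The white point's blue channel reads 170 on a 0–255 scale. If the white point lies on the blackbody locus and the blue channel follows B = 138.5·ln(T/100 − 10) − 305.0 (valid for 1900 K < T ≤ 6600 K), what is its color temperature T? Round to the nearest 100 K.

ln(t − 10) = (170 + 305.0) / 138.5 = 3.4296.
t − 10 = e^3.4296 = 30.864, so t = 40.864.
T = 100·t = 4086 K → 4100 K to the nearest 100 K.

4100 K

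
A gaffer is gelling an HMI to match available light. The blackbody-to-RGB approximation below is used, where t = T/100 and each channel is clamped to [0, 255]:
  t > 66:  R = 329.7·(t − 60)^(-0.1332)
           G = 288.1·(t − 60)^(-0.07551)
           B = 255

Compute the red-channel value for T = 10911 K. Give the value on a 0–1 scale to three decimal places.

t = 10911/100 = 109.11; the t > 66 branch applies.
R = 329.7·(109.11 − 60)^(-0.1332) = 329.7·49.11^(-0.1332) = 329.7·0.59530 = 196.271.
On a 0–1 scale: 196.271/255 = 0.7697 → 0.770.

0.770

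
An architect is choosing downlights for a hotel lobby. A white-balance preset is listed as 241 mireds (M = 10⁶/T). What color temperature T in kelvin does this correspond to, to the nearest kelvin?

T = 10⁶ / 241 = 4149.38 K → 4149 K.

4149 K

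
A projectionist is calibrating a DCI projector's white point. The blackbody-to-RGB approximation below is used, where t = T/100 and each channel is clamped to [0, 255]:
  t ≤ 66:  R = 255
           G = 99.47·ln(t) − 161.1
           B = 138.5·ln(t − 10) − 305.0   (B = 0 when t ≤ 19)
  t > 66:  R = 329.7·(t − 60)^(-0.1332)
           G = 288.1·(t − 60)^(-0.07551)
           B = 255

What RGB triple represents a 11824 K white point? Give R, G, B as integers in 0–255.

R=192, G=212, B=255

t = 11824/100 = 118.24; the t > 66 branch applies.
R = 329.7·(118.24 − 60)^(-0.1332) = 329.7·58.24^(-0.1332) = 329.7·0.58193 = 191.863.
G = 288.1·(118.24 − 60)^(-0.07551) = 288.1·58.24^(-0.07551) = 288.1·0.73571 = 211.959.
B = 255 by definition for t > 66.
Rounded: (192, 212, 255).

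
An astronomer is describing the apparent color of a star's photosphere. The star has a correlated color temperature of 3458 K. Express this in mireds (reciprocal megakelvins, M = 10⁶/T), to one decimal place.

M = 10⁶ / 3458 = 289.184 → 289.2 mireds.

289.2 mireds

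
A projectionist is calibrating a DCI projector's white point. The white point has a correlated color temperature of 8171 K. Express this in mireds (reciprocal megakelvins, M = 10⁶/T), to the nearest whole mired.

M = 10⁶ / 8171 = 122.384 → 122 mireds.

122 mireds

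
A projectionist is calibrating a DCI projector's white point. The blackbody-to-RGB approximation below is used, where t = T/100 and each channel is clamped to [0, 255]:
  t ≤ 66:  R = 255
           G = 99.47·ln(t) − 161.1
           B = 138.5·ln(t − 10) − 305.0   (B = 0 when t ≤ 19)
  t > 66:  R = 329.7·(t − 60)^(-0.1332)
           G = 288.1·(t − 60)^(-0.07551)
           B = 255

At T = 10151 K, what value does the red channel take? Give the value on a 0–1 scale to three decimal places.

0.787

t = 10151/100 = 101.51; the t > 66 branch applies.
R = 329.7·(101.51 − 60)^(-0.1332) = 329.7·41.51^(-0.1332) = 329.7·0.60878 = 200.716.
On a 0–1 scale: 200.716/255 = 0.7871 → 0.787.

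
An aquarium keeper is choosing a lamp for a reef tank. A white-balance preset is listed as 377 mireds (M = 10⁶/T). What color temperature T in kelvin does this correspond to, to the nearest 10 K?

T = 10⁶ / 377 = 2652.52 K → 2650 K.

2650 K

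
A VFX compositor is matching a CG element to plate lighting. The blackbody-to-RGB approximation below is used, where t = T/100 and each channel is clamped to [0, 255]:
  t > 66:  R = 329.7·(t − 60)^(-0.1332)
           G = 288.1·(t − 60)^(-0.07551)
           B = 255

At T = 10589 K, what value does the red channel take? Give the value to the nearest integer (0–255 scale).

198

t = 10589/100 = 105.89; the t > 66 branch applies.
R = 329.7·(105.89 − 60)^(-0.1332) = 329.7·45.89^(-0.1332) = 329.7·0.60070 = 198.051.
Rounded: 198.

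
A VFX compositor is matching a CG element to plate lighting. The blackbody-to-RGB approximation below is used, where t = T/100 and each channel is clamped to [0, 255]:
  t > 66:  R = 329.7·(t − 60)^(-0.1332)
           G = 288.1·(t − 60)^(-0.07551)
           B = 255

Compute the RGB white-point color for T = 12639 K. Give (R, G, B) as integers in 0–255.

(189, 210, 255)

t = 12639/100 = 126.39; the t > 66 branch applies.
R = 329.7·(126.39 − 60)^(-0.1332) = 329.7·66.39^(-0.1332) = 329.7·0.57187 = 188.545.
G = 288.1·(126.39 − 60)^(-0.07551) = 288.1·66.39^(-0.07551) = 288.1·0.72847 = 209.873.
B = 255 by definition for t > 66.
Rounded: (189, 210, 255).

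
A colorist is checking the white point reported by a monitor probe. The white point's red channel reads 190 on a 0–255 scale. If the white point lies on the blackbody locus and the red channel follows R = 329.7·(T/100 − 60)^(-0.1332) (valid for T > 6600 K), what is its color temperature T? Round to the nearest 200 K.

12200 K

(t − 60)^(-0.1332) = 190/329.7 = 0.57628.
t − 60 = 0.57628^(1/-0.1332) = 0.57628^(-7.508) = 62.667, so t = 122.667.
T = 100·t = 12267 K → 12200 K to the nearest 200 K.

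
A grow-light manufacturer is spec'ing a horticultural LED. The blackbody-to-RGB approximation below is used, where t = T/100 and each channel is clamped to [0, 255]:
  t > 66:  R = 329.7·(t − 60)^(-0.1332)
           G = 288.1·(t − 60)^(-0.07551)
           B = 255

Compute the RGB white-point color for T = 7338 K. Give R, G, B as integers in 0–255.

t = 7338/100 = 73.38; the t > 66 branch applies.
R = 329.7·(73.38 − 60)^(-0.1332) = 329.7·13.38^(-0.1332) = 329.7·0.70787 = 233.386.
G = 288.1·(73.38 − 60)^(-0.07551) = 288.1·13.38^(-0.07551) = 288.1·0.82213 = 236.856.
B = 255 by definition for t > 66.
Rounded: (233, 237, 255).

R=233, G=237, B=255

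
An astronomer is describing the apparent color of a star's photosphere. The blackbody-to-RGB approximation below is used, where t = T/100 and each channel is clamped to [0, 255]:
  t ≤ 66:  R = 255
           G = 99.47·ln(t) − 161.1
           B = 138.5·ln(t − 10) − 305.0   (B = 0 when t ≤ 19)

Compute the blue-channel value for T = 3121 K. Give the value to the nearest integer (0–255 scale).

118

t = 3121/100 = 31.21; the t ≤ 66 branch applies.
B = 138.5·ln(31.21 − 10) − 305.0 = 138.5·ln 21.21 − 305.0 = 138.5·3.0545 − 305.0 = 118.044.
Rounded: 118.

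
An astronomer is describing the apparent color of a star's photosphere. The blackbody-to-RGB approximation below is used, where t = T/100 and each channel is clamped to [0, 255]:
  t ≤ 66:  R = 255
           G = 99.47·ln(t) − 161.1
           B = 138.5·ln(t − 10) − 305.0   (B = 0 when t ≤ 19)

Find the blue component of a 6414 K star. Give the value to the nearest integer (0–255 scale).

t = 6414/100 = 64.14; the t ≤ 66 branch applies.
B = 138.5·ln(64.14 − 10) − 305.0 = 138.5·ln 54.14 − 305.0 = 138.5·3.9916 − 305.0 = 247.833.
Rounded: 248.

248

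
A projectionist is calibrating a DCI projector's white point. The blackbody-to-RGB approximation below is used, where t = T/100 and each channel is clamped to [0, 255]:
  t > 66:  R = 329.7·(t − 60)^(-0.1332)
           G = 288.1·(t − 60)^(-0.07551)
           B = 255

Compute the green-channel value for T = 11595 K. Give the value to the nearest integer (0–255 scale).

213

t = 11595/100 = 115.95; the t > 66 branch applies.
G = 288.1·(115.95 − 60)^(-0.07551) = 288.1·55.95^(-0.07551) = 288.1·0.73794 = 212.602.
Rounded: 213.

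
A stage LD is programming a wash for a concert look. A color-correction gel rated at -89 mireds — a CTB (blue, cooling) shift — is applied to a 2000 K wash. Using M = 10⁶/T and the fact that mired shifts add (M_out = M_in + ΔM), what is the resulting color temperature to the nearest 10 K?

2430 K

M_in = 10⁶/2000 = 500.00 mireds.
M_out = 500.00 + (-89) = 411.00 mireds.
T_out = 10⁶/411.00 = 2433.1 K → 2430 K.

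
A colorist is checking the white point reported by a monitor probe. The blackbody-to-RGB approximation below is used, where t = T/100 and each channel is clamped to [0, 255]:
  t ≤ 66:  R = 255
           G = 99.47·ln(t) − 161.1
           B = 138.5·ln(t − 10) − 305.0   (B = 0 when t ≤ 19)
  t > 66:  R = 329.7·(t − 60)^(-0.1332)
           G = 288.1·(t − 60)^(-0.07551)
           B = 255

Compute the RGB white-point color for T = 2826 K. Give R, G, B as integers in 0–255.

t = 2826/100 = 28.26; the t ≤ 66 branch applies.
R = 255 by definition for t ≤ 66.
G = 99.47·ln 28.26 − 161.1 = 99.47·3.3414 − 161.1 = 171.274.
B = 138.5·ln(28.26 − 10) − 305.0 = 138.5·ln 18.26 − 305.0 = 138.5·2.9047 − 305.0 = 97.303.
Rounded: (255, 171, 97).

R=255, G=171, B=97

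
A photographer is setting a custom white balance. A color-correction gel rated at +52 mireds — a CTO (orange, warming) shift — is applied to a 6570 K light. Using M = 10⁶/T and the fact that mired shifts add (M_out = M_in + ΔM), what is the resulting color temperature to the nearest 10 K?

4900 K

M_in = 10⁶/6570 = 152.21 mireds.
M_out = 152.21 + (+52) = 204.21 mireds.
T_out = 10⁶/204.21 = 4897.0 K → 4900 K.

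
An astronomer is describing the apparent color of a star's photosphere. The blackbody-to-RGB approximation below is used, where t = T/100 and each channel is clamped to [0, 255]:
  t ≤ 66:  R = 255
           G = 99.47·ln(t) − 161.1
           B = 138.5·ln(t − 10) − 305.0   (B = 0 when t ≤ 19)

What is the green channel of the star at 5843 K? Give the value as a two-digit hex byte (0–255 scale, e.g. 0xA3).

0xF4

t = 5843/100 = 58.43; the t ≤ 66 branch applies.
G = 99.47·ln 58.43 − 161.1 = 99.47·4.0678 − 161.1 = 243.527.
Rounded: 244; in hex, 0xF4.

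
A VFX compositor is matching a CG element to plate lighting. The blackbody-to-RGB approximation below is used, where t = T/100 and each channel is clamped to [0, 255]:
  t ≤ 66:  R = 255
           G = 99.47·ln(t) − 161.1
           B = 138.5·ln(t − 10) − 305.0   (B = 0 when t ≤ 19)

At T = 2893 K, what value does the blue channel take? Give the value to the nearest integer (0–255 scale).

t = 2893/100 = 28.93; the t ≤ 66 branch applies.
B = 138.5·ln(28.93 − 10) − 305.0 = 138.5·ln 18.93 − 305.0 = 138.5·2.9407 − 305.0 = 102.294.
Rounded: 102.

102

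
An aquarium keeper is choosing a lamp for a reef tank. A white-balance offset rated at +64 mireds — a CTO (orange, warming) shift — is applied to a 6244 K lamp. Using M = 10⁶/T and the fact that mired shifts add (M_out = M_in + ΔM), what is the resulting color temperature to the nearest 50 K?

4450 K

M_in = 10⁶/6244 = 160.15 mireds.
M_out = 160.15 + (+64) = 224.15 mireds.
T_out = 10⁶/224.15 = 4461.2 K → 4450 K.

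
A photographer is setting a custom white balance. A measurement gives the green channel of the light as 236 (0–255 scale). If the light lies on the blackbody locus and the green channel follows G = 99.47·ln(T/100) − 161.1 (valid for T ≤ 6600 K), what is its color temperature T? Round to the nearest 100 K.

5400 K

ln t = (236 + 161.1) / 99.47 = 3.9922.
t = e^3.9922 = 54.172.
T = 100·t = 5417 K → 5400 K to the nearest 100 K.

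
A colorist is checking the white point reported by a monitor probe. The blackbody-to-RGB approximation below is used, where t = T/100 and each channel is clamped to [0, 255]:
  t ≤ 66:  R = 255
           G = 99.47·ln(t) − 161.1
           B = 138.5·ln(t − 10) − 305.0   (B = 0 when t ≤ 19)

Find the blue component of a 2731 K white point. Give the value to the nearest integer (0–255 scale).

90

t = 2731/100 = 27.31; the t ≤ 66 branch applies.
B = 138.5·ln(27.31 − 10) − 305.0 = 138.5·ln 17.31 − 305.0 = 138.5·2.8513 − 305.0 = 89.903.
Rounded: 90.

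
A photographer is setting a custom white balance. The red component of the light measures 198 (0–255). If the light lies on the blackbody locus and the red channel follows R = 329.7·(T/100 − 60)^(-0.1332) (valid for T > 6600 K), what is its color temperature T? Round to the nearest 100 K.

(t − 60)^(-0.1332) = 198/329.7 = 0.60055.
t − 60 = 0.60055^(1/-0.1332) = 0.60055^(-7.508) = 45.980, so t = 105.980.
T = 100·t = 10598 K → 10600 K to the nearest 100 K.

10600 K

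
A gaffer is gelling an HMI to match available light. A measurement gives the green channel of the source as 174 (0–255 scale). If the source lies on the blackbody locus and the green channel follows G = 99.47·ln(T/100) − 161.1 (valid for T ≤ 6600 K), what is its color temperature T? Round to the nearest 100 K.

2900 K

ln t = (174 + 161.1) / 99.47 = 3.3689.
t = e^3.3689 = 29.045.
T = 100·t = 2905 K → 2900 K to the nearest 100 K.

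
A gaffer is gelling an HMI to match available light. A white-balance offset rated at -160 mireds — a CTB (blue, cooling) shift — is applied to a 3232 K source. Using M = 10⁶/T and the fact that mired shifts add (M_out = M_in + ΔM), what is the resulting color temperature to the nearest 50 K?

6700 K

M_in = 10⁶/3232 = 309.41 mireds.
M_out = 309.41 + (-160) = 149.41 mireds.
T_out = 10⁶/149.41 = 6693.2 K → 6700 K.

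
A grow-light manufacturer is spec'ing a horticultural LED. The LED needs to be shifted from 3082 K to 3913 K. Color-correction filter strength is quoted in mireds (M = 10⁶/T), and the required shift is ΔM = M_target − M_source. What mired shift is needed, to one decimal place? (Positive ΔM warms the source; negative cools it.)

-68.9 mireds

M_source = 10⁶/3082 = 324.465; M_target = 10⁶/3913 = 255.558.
ΔM = 255.558 − 324.465 = -68.906 → -68.9 mireds, a cooling shift.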